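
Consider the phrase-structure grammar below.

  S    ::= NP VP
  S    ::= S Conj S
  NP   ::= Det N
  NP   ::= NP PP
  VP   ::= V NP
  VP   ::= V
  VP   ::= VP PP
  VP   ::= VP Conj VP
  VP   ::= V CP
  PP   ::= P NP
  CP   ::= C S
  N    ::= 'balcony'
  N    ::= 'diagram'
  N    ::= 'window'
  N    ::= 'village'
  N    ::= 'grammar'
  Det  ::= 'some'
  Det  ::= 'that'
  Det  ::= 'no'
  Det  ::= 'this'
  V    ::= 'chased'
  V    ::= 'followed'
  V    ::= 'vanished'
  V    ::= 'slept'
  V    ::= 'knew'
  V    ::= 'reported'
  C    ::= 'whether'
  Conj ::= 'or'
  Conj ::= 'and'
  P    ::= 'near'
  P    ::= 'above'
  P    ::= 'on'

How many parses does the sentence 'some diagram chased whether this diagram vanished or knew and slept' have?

Two of the 5 distinct bracketings:
[S [NP [Det some] [N diagram]] [VP [VP [V chased] [CP [C whether] [S [NP [Det this] [N diagram]] [VP [V vanished]]]]] [Conj or] [VP [VP [V knew]] [Conj and] [VP [V slept]]]]]
[S [NP [Det some] [N diagram]] [VP [VP [VP [V chased] [CP [C whether] [S [NP [Det this] [N diagram]] [VP [V vanished]]]]] [Conj or] [VP [V knew]]] [Conj and] [VP [V slept]]]]
The trees differ in how a recursive rule is bracketed over the same span.

5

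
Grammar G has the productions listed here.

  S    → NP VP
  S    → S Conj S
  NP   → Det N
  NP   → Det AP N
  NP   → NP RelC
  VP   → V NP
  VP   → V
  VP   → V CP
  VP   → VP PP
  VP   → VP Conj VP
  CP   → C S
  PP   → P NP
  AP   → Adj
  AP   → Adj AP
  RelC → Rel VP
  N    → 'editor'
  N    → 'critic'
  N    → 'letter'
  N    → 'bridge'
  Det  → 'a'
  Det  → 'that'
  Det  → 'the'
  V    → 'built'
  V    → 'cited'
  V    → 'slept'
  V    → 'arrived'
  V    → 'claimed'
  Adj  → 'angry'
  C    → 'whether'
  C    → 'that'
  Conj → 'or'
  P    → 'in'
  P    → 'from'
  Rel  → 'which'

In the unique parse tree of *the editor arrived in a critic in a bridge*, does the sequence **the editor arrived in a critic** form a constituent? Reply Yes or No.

No

[S [NP [Det the] [N editor]] [VP [VP [VP [V arrived]] [PP [P in] [NP [Det a] [N critic]]]] [PP [P in] [NP [Det a] [N bridge]]]]]
The smallest constituent containing 'the editor arrived in a critic' is the S spanning 'the editor arrived in a critic in a bridge'; no single node in the tree dominates exactly the given words.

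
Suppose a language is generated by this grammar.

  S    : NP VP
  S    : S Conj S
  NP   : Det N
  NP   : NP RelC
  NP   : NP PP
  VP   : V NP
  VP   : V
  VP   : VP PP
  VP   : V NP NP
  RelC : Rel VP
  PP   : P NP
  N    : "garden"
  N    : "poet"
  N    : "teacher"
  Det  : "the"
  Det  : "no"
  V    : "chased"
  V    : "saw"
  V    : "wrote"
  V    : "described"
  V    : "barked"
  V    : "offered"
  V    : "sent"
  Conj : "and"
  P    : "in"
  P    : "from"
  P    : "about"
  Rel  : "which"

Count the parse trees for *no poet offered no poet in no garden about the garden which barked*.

Two of the 9 distinct bracketings:
[S [NP [Det no] [N poet]] [VP [V offered] [NP [NP [NP [Det no] [N poet]] [PP [P in] [NP [NP [Det no] [N garden]] [PP [P about] [NP [Det the] [N garden]]]]]] [RelC [Rel which] [VP [V barked]]]]]]
[S [NP [Det no] [N poet]] [VP [V offered] [NP [NP [NP [NP [Det no] [N poet]] [PP [P in] [NP [Det no] [N garden]]]] [PP [P about] [NP [Det the] [N garden]]]] [RelC [Rel which] [VP [V barked]]]]]]
The trees differ in how a recursive rule is bracketed over the same span.

9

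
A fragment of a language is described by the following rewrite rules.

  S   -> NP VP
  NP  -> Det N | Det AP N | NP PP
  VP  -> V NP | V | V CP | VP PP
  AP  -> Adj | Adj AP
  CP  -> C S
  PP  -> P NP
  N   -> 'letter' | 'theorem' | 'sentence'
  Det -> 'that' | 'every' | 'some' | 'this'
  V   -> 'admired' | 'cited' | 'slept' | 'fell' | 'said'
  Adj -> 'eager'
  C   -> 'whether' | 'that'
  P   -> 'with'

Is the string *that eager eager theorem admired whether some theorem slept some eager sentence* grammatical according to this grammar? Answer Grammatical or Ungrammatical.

Grammatical

[S [NP [Det that] [AP [Adj eager] [AP [Adj eager]]] [N theorem]] [VP [V admired] [CP [C whether] [S [NP [Det some] [N theorem]] [VP [V slept] [NP [Det some] [AP [Adj eager]] [N sentence]]]]]]]
Each bracket corresponds to one application of a listed rule, so the string is derivable from S.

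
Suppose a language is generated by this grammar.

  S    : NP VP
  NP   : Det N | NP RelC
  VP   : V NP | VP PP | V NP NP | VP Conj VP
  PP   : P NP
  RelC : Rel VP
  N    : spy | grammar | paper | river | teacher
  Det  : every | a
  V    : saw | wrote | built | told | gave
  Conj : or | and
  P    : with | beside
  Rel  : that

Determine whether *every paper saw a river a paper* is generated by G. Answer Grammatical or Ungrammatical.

S
  NP
    Det: every
    N: paper
  VP
    V: saw
    NP
      Det: a
      N: river
    NP
      Det: a
      N: paper
The bracketing above is licensed at every node by one of the given productions, with S at the root.

Grammatical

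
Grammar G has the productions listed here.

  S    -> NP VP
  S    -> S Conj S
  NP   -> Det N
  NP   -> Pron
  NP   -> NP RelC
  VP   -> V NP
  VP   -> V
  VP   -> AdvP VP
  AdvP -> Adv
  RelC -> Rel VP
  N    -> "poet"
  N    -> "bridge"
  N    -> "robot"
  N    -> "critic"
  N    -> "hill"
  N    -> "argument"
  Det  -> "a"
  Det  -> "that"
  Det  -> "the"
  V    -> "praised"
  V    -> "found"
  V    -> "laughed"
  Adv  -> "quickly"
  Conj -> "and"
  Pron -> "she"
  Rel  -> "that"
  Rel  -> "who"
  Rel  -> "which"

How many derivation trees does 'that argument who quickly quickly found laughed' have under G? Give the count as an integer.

1

[S [NP [NP [Det that] [N argument]] [RelC [Rel who] [VP [AdvP [Adv quickly]] [VP [AdvP [Adv quickly]] [VP [V found]]]]]] [VP [V laughed]]]
No rule offers an alternative attachment or grouping for any span, so this is the only derivation.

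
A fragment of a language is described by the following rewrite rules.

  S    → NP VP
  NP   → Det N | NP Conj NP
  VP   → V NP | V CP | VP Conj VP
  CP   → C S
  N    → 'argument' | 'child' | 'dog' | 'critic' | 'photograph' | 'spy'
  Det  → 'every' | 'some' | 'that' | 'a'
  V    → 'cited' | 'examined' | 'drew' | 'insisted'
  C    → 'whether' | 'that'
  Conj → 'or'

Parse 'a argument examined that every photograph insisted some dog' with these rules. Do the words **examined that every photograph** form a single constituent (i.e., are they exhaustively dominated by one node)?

No

[S [NP [Det a] [N argument]] [VP [V examined] [CP [C that] [S [NP [Det every] [N photograph]] [VP [V insisted] [NP [Det some] [N dog]]]]]]]
The smallest constituent containing 'examined that every photograph' is the VP spanning 'examined that every photograph insisted some dog'; no single node in the tree dominates exactly the given words.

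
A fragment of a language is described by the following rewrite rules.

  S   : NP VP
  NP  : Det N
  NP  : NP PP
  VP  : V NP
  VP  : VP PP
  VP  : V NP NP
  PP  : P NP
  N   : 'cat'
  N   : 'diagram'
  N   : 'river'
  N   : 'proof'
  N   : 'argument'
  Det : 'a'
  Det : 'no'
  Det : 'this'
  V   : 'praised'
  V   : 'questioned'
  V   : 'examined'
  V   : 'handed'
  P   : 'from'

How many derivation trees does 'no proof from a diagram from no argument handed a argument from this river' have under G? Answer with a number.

Two of the 4 distinct bracketings:
[S [NP [NP [Det no] [N proof]] [PP [P from] [NP [NP [Det a] [N diagram]] [PP [P from] [NP [Det no] [N argument]]]]]] [VP [V handed] [NP [NP [Det a] [N argument]] [PP [P from] [NP [Det this] [N river]]]]]]
[S [NP [NP [Det no] [N proof]] [PP [P from] [NP [NP [Det a] [N diagram]] [PP [P from] [NP [Det no] [N argument]]]]]] [VP [VP [V handed] [NP [Det a] [N argument]]] [PP [P from] [NP [Det this] [N river]]]]]
The difference turns on whether VP → VP PP is used at the relevant span, versus an alternative expansion of VP.

4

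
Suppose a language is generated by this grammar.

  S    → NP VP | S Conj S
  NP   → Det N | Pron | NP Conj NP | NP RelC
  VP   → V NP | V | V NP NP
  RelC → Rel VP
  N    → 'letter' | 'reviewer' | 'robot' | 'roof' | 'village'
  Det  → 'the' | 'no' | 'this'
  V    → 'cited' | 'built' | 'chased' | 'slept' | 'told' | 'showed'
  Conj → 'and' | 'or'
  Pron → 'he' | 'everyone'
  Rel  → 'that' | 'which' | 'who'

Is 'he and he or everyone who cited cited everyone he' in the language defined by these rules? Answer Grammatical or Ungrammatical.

Grammatical

[S [NP [NP [Pron he]] [Conj and] [NP [NP [Pron he]] [Conj or] [NP [NP [Pron everyone]] [RelC [Rel who] [VP [V cited]]]]]] [VP [V cited] [NP [Pron everyone]] [NP [Pron he]]]]
Every word is introduced by a lexical rule and the phrasal rules combine the resulting categories into a single S.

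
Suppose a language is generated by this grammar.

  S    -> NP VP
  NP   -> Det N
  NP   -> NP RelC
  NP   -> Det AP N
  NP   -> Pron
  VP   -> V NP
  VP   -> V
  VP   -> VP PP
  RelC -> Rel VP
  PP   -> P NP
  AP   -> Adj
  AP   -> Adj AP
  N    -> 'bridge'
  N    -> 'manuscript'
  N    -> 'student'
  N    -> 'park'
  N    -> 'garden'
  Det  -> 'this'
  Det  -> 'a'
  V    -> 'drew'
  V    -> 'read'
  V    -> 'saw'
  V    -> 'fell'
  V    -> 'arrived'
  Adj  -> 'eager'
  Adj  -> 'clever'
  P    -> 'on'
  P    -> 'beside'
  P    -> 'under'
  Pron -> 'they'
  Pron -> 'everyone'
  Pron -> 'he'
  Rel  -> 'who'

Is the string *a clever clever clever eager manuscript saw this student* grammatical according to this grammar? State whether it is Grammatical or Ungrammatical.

Grammatical

S
  NP
    Det: a
    AP
      Adj: clever
      AP
        Adj: clever
        AP
          Adj: clever
          AP
            Adj: eager
    N: manuscript
  VP
    V: saw
    NP
      Det: this
      N: student
Each bracket corresponds to one application of a listed rule, so the string is derivable from S.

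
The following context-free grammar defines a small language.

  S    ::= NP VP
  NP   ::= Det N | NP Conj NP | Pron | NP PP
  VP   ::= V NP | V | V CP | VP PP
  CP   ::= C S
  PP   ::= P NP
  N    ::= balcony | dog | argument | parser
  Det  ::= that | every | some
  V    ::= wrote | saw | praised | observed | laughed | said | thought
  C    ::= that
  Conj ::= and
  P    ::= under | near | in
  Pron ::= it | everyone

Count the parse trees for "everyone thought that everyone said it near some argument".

Two of the 3 distinct bracketings:
[S [NP [Pron everyone]] [VP [V thought] [CP [C that] [S [NP [Pron everyone]] [VP [V said] [NP [NP [Pron it]] [PP [P near] [NP [Det some] [N argument]]]]]]]]]
[S [NP [Pron everyone]] [VP [V thought] [CP [C that] [S [NP [Pron everyone]] [VP [VP [V said] [NP [Pron it]]] [PP [P near] [NP [Det some] [N argument]]]]]]]]
The difference turns on whether NP → NP PP is used at the relevant span, versus an alternative expansion of NP.

3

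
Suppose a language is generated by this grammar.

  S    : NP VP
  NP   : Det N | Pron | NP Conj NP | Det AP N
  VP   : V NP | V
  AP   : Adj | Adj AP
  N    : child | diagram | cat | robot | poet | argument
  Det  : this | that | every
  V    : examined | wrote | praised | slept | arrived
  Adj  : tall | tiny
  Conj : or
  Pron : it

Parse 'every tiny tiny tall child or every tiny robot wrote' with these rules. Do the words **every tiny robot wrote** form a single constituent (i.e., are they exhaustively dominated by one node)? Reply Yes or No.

No

[S [NP [NP [Det every] [AP [Adj tiny] [AP [Adj tiny] [AP [Adj tall]]]] [N child]] [Conj or] [NP [Det every] [AP [Adj tiny]] [N robot]]] [VP [V wrote]]]
The smallest constituent containing 'every tiny robot wrote' is the S spanning 'every tiny tiny tall child or every tiny robot wrote'; no single node in the tree dominates exactly the given words.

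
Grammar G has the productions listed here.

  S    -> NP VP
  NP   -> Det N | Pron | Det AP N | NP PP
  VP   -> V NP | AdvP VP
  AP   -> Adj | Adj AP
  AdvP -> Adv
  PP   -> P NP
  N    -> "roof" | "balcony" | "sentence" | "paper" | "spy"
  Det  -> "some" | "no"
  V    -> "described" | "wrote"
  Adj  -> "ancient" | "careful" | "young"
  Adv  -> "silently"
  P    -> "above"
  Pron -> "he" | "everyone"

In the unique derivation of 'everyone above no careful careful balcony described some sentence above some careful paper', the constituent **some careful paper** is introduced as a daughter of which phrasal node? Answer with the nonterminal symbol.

PP

S
  NP
    NP
      Pron: everyone
    PP
      P: above
      NP
        Det: no
        AP
          Adj: careful
          AP
            Adj: careful
        N: balcony
  VP
    V: described
    NP
      NP
        Det: some
        N: sentence
      PP
        P: above
        NP
          Det: some
          AP
            Adj: careful
          N: paper
The span 'some careful paper' is the NP node built by NP → Det AP N.
Its mother is the PP built by PP → P NP.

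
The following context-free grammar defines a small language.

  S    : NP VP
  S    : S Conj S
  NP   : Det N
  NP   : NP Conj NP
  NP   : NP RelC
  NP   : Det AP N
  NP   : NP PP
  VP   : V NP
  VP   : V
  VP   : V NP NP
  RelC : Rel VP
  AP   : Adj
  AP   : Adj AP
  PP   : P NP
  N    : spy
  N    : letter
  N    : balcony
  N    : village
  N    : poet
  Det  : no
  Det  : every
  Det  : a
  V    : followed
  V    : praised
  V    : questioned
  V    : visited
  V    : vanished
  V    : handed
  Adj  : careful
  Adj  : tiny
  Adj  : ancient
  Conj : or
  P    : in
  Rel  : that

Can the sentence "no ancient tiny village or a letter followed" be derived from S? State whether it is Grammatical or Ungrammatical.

S
  NP
    NP
      Det: no
      AP
        Adj: ancient
        AP
          Adj: tiny
      N: village
    Conj: or
    NP
      Det: a
      N: letter
  VP
    V: followed
Each bracket corresponds to one application of a listed rule, so the string is derivable from S.

Grammatical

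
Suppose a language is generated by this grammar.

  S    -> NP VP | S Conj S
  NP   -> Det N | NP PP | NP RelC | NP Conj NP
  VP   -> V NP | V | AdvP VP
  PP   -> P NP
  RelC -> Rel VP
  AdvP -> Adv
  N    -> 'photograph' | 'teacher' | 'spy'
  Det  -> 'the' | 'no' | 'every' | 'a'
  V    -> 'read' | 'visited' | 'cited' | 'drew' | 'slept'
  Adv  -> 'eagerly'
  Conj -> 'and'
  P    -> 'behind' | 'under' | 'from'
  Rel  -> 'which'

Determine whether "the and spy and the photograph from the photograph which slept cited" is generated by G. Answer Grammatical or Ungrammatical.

Ungrammatical

A Det word can never sit immediately before a Conj word in any string this grammar generates, so the substring 'the and' rules out a derivation.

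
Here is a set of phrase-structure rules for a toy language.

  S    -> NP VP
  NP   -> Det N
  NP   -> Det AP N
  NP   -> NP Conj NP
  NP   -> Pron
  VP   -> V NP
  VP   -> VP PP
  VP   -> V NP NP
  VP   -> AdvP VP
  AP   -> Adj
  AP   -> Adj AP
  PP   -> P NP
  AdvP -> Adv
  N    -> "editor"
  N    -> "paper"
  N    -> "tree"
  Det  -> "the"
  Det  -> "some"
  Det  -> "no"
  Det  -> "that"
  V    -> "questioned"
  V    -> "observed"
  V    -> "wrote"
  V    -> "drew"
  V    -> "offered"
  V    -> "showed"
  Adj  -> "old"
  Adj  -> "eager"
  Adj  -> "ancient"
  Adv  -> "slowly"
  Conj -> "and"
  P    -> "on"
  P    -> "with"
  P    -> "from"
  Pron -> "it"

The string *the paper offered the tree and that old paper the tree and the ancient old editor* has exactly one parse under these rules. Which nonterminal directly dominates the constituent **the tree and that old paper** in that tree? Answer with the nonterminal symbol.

S
  NP
    Det: the
    N: paper
  VP
    V: offered
    NP
      NP
        Det: the
        N: tree
      Conj: and
      NP
        Det: that
        AP
          Adj: old
        N: paper
    NP
      NP
        Det: the
        N: tree
      Conj: and
      NP
        Det: the
        AP
          Adj: ancient
          AP
            Adj: old
        N: editor
The span 'the tree and that old paper' is the NP node built by NP → NP Conj NP.
Its mother is the VP built by VP → V NP NP.

VP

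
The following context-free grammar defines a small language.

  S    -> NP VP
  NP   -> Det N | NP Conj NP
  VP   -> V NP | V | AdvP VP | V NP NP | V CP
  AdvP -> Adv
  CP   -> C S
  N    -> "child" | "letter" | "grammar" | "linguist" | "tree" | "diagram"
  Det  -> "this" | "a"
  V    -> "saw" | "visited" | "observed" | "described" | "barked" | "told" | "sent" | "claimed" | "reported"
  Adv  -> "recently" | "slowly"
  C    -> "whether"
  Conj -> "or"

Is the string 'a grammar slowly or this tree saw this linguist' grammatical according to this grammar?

An Adv word can never sit immediately before a Conj word in any string this grammar generates, so the substring 'slowly or' rules out a derivation.

Ungrammatical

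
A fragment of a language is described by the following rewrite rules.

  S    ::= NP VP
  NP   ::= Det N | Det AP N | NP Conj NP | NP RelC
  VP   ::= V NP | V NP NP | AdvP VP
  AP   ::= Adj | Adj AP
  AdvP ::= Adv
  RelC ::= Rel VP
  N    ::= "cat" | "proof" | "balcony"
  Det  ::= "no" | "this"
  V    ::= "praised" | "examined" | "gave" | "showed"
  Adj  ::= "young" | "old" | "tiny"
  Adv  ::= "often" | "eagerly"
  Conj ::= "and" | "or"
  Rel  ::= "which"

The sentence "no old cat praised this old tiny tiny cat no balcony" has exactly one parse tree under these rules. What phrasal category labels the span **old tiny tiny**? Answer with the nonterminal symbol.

AP

S
  NP
    Det: no
    AP
      Adj: old
    N: cat
  VP
    V: praised
    NP
      Det: this
      AP
        Adj: old
        AP
          Adj: tiny
          AP
            Adj: tiny
      N: cat
    NP
      Det: no
      N: balcony
The span 'old tiny tiny' is the AP node built by AP → Adj AP.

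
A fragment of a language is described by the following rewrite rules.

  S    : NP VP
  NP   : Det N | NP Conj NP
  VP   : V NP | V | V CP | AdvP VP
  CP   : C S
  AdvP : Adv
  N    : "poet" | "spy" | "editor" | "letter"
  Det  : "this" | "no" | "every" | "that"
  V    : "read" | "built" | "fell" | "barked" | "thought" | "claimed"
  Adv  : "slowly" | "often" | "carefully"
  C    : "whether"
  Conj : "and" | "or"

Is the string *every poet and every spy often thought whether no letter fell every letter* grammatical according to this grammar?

[S [NP [NP [Det every] [N poet]] [Conj and] [NP [Det every] [N spy]]] [VP [AdvP [Adv often]] [VP [V thought] [CP [C whether] [S [NP [Det no] [N letter]] [VP [V fell] [NP [Det every] [N letter]]]]]]]]
The bracketing above is licensed at every node by one of the given productions, with S at the root.

Grammatical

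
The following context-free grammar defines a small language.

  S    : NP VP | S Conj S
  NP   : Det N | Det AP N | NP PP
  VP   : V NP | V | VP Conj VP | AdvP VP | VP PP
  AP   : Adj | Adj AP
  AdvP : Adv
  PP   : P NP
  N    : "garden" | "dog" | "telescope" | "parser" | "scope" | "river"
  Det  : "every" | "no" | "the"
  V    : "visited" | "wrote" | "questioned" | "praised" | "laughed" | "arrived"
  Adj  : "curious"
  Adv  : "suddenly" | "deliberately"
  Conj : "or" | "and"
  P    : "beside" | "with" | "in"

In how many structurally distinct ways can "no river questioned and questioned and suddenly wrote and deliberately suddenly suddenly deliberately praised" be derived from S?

Two of the 7 distinct bracketings:
[S [NP [Det no] [N river]] [VP [VP [V questioned]] [Conj and] [VP [VP [V questioned]] [Conj and] [VP [VP [AdvP [Adv suddenly]] [VP [V wrote]]] [Conj and] [VP [AdvP [Adv deliberately]] [VP [AdvP [Adv suddenly]] [VP [AdvP [Adv suddenly]] [VP [AdvP [Adv deliberately]] [VP [V praised]]]]]]]]]]
[S [NP [Det no] [N river]] [VP [VP [V questioned]] [Conj and] [VP [VP [V questioned]] [Conj and] [VP [AdvP [Adv suddenly]] [VP [VP [V wrote]] [Conj and] [VP [AdvP [Adv deliberately]] [VP [AdvP [Adv suddenly]] [VP [AdvP [Adv suddenly]] [VP [AdvP [Adv deliberately]] [VP [V praised]]]]]]]]]]]
The trees differ in how a recursive rule is bracketed over the same span.

7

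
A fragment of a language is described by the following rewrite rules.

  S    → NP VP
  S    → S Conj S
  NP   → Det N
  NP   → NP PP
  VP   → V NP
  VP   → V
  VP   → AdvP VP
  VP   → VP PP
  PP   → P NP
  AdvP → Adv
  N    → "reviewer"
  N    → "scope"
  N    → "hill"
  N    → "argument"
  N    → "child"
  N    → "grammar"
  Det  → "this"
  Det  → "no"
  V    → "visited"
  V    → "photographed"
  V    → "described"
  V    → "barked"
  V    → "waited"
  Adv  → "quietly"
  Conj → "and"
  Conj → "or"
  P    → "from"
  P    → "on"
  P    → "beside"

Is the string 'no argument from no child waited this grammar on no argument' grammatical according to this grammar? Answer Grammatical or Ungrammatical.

S
  NP
    NP
      Det: no
      N: argument
    PP
      P: from
      NP
        Det: no
        N: child
  VP
    V: waited
    NP
      NP
        Det: this
        N: grammar
      PP
        P: on
        NP
          Det: no
          N: argument
The bracketing above is licensed at every node by one of the given productions, with S at the root.

Grammatical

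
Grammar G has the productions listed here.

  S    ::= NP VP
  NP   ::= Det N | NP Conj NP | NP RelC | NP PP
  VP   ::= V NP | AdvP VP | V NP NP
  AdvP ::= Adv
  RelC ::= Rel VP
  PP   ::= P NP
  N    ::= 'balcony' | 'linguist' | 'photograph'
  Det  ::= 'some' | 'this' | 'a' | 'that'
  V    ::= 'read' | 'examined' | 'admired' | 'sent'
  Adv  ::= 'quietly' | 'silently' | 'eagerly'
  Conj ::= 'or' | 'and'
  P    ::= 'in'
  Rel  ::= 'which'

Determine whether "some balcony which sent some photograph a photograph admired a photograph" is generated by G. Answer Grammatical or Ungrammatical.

S
  NP
    NP
      Det: some
      N: balcony
    RelC
      Rel: which
      VP
        V: sent
        NP
          Det: some
          N: photograph
        NP
          Det: a
          N: photograph
  VP
    V: admired
    NP
      Det: a
      N: photograph
Every word is introduced by a lexical rule and the phrasal rules combine the resulting categories into a single S.

Grammatical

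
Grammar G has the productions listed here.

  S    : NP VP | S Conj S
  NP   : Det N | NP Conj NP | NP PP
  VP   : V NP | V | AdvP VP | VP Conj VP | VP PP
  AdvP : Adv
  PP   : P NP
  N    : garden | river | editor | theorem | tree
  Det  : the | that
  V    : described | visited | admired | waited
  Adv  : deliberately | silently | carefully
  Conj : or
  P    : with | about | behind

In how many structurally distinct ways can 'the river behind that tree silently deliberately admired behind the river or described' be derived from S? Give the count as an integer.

6

Two of the 6 distinct bracketings:
[S [NP [NP [Det the] [N river]] [PP [P behind] [NP [Det that] [N tree]]]] [VP [AdvP [Adv silently]] [VP [AdvP [Adv deliberately]] [VP [VP [VP [V admired]] [PP [P behind] [NP [Det the] [N river]]]] [Conj or] [VP [V described]]]]]]
[S [NP [NP [Det the] [N river]] [PP [P behind] [NP [Det that] [N tree]]]] [VP [AdvP [Adv silently]] [VP [VP [AdvP [Adv deliberately]] [VP [VP [V admired]] [PP [P behind] [NP [Det the] [N river]]]]] [Conj or] [VP [V described]]]]]
The trees differ in how a recursive rule is bracketed over the same span.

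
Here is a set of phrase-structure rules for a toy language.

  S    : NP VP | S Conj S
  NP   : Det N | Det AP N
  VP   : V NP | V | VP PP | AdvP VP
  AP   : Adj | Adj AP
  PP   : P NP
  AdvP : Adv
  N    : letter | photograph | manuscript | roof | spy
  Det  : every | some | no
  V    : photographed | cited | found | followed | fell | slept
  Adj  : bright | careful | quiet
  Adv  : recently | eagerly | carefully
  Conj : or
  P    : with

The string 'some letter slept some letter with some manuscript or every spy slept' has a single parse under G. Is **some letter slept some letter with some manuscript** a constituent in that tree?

Yes

[S [S [NP [Det some] [N letter]] [VP [VP [V slept] [NP [Det some] [N letter]]] [PP [P with] [NP [Det some] [N manuscript]]]]] [Conj or] [S [NP [Det every] [N spy]] [VP [V slept]]]]
The words 'some letter slept some letter with some manuscript' are exhaustively dominated by a single S node (built by S → NP VP), so they form a constituent.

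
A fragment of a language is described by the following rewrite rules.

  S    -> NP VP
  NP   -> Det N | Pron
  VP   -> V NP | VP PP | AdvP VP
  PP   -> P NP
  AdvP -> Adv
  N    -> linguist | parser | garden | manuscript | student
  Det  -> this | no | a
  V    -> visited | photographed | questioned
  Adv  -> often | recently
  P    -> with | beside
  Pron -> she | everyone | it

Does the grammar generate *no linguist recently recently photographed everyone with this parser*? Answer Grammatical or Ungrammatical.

[S [NP [Det no] [N linguist]] [VP [VP [AdvP [Adv recently]] [VP [AdvP [Adv recently]] [VP [V photographed] [NP [Pron everyone]]]]] [PP [P with] [NP [Det this] [N parser]]]]]
The bracketing above is licensed at every node by one of the given productions, with S at the root.

Grammatical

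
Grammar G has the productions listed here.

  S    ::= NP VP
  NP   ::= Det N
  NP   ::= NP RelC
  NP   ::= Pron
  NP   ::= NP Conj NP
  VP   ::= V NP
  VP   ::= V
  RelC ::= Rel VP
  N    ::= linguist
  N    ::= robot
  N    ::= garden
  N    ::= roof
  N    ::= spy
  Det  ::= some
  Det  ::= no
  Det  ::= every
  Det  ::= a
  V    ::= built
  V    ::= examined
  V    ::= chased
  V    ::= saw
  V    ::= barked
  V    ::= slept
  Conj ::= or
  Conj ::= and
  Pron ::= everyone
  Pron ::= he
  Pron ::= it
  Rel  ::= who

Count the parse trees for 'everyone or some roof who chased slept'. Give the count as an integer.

The two bracketings:
[S [NP [NP [NP [Pron everyone]] [Conj or] [NP [Det some] [N roof]]] [RelC [Rel who] [VP [V chased]]]] [VP [V slept]]]
[S [NP [NP [Pron everyone]] [Conj or] [NP [NP [Det some] [N roof]] [RelC [Rel who] [VP [V chased]]]]] [VP [V slept]]]
The trees differ in how a recursive rule is bracketed over the same span.

2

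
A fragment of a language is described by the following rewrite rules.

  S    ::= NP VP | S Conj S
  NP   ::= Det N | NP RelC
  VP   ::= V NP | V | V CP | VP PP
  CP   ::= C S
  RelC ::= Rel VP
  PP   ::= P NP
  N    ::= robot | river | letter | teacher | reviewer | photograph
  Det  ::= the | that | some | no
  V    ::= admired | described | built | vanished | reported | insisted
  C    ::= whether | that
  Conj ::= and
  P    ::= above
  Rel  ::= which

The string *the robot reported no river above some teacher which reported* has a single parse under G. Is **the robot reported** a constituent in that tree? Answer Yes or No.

No

[S [NP [Det the] [N robot]] [VP [VP [V reported] [NP [Det no] [N river]]] [PP [P above] [NP [NP [Det some] [N teacher]] [RelC [Rel which] [VP [V reported]]]]]]]
The smallest constituent containing 'the robot reported' is the S spanning 'the robot reported no river above some teacher which reported'; no single node in the tree dominates exactly the given words.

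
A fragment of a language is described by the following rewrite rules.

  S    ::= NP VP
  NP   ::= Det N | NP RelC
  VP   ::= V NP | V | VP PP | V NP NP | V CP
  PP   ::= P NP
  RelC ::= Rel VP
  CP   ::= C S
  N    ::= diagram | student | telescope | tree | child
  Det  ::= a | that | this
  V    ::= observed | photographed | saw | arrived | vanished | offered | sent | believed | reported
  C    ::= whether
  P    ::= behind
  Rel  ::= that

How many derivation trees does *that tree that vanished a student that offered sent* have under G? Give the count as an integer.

The two bracketings:
[S [NP [NP [Det that] [N tree]] [RelC [Rel that] [VP [V vanished] [NP [NP [Det a] [N student]] [RelC [Rel that] [VP [V offered]]]]]]] [VP [V sent]]]
[S [NP [NP [NP [Det that] [N tree]] [RelC [Rel that] [VP [V vanished] [NP [Det a] [N student]]]]] [RelC [Rel that] [VP [V offered]]]] [VP [V sent]]]
The trees differ in how a recursive rule is bracketed over the same span.

2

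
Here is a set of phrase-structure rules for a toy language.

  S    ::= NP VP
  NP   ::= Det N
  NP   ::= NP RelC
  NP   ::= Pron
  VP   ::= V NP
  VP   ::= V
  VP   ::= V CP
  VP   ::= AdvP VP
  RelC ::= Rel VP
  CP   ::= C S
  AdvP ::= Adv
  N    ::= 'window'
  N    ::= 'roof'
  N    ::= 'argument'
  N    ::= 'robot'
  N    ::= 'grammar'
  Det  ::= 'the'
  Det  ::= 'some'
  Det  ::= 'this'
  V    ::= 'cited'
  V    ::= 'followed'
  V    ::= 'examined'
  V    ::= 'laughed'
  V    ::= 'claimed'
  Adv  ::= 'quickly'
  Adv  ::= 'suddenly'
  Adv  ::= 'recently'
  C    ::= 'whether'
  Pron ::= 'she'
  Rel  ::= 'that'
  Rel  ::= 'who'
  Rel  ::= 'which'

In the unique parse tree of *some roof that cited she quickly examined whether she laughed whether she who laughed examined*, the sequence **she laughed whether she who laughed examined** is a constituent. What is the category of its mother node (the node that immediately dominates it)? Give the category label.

[S [NP [NP [Det some] [N roof]] [RelC [Rel that] [VP [V cited] [NP [Pron she]]]]] [VP [AdvP [Adv quickly]] [VP [V examined] [CP [C whether] [S [NP [Pron she]] [VP [V laughed] [CP [C whether] [S [NP [NP [Pron she]] [RelC [Rel who] [VP [V laughed]]]] [VP [V examined]]]]]]]]]]
The span 'she laughed whether she who laughed examined' is the S node built by S → NP VP.
Its mother is the CP built by CP → C S.

CP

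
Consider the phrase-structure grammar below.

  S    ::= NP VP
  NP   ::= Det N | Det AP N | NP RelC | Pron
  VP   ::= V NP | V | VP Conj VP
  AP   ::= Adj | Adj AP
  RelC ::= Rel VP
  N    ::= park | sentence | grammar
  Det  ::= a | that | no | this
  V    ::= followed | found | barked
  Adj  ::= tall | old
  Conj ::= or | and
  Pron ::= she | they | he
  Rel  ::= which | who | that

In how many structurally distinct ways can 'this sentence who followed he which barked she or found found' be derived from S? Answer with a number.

Two of the 3 distinct bracketings:
[S [NP [NP [Det this] [N sentence]] [RelC [Rel who] [VP [V followed] [NP [NP [Pron he]] [RelC [Rel which] [VP [VP [V barked] [NP [Pron she]]] [Conj or] [VP [V found]]]]]]]] [VP [V found]]]
[S [NP [NP [Det this] [N sentence]] [RelC [Rel who] [VP [VP [V followed] [NP [NP [Pron he]] [RelC [Rel which] [VP [V barked] [NP [Pron she]]]]]] [Conj or] [VP [V found]]]]] [VP [V found]]]
The trees differ in how a recursive rule is bracketed over the same span.

3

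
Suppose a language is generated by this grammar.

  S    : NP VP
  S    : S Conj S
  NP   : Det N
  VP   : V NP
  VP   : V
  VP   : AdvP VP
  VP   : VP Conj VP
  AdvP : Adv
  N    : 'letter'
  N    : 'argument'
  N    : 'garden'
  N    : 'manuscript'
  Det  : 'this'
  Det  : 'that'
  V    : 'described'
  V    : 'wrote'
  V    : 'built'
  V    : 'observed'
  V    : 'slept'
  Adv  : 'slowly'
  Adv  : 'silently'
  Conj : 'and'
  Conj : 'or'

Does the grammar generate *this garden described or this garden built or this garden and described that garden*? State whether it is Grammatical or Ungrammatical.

Ungrammatical

For S → NP VP, the only prefix that parses as NP is 'this garden', but the remainder 'described or this garden built or this garden and described that garden' is not a VP under these rules. The alternative S rule S → S Conj S likewise has no satisfying split.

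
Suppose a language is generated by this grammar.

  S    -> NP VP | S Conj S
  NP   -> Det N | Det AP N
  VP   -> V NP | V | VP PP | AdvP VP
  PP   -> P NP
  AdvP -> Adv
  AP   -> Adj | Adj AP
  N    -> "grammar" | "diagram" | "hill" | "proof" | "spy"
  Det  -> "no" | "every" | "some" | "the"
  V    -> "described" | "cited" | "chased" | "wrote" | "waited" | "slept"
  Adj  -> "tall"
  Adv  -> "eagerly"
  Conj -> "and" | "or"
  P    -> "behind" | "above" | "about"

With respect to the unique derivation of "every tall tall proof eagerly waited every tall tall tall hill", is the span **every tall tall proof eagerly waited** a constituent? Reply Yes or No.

No

[S [NP [Det every] [AP [Adj tall] [AP [Adj tall]]] [N proof]] [VP [AdvP [Adv eagerly]] [VP [V waited] [NP [Det every] [AP [Adj tall] [AP [Adj tall] [AP [Adj tall]]]] [N hill]]]]]
The smallest constituent containing 'every tall tall proof eagerly waited' is the S spanning 'every tall tall proof eagerly waited every tall tall tall hill'; no single node in the tree dominates exactly the given words.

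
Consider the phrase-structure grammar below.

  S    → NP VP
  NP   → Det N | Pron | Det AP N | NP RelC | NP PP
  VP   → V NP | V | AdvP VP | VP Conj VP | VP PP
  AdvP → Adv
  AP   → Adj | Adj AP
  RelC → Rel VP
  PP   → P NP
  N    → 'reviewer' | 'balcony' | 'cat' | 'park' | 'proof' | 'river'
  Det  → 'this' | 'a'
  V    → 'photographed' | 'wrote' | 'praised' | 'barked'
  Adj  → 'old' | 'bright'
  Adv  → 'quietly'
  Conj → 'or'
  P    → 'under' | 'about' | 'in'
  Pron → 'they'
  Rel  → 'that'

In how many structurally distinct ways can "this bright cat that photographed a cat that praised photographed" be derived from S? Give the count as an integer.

The two bracketings:
[S [NP [NP [Det this] [AP [Adj bright]] [N cat]] [RelC [Rel that] [VP [V photographed] [NP [NP [Det a] [N cat]] [RelC [Rel that] [VP [V praised]]]]]]] [VP [V photographed]]]
[S [NP [NP [NP [Det this] [AP [Adj bright]] [N cat]] [RelC [Rel that] [VP [V photographed] [NP [Det a] [N cat]]]]] [RelC [Rel that] [VP [V praised]]]] [VP [V photographed]]]
The trees differ in how a recursive rule is bracketed over the same span.

2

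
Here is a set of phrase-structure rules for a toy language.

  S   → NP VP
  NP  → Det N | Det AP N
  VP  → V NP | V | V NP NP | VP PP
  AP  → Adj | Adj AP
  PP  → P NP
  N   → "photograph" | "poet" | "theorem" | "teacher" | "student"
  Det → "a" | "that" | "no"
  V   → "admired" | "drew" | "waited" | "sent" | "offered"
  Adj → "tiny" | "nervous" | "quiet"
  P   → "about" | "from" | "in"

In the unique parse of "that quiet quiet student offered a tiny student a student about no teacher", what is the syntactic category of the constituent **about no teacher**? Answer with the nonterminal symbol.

PP

S
  NP
    Det: that
    AP
      Adj: quiet
      AP
        Adj: quiet
    N: student
  VP
    VP
      V: offered
      NP
        Det: a
        AP
          Adj: tiny
        N: student
      NP
        Det: a
        N: student
    PP
      P: about
      NP
        Det: no
        N: teacher
The span 'about no teacher' is the PP node built by PP → P NP.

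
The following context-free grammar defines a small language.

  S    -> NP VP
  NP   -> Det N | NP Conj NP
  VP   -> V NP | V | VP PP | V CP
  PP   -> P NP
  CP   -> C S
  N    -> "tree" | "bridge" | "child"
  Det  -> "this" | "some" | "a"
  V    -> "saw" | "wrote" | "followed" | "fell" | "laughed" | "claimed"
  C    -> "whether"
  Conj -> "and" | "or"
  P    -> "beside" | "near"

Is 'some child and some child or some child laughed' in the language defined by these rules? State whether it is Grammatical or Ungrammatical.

S
  NP
    NP
      Det: some
      N: child
    Conj: and
    NP
      NP
        Det: some
        N: child
      Conj: or
      NP
        Det: some
        N: child
  VP
    V: laughed
The bracketing above is licensed at every node by one of the given productions, with S at the root.

Grammatical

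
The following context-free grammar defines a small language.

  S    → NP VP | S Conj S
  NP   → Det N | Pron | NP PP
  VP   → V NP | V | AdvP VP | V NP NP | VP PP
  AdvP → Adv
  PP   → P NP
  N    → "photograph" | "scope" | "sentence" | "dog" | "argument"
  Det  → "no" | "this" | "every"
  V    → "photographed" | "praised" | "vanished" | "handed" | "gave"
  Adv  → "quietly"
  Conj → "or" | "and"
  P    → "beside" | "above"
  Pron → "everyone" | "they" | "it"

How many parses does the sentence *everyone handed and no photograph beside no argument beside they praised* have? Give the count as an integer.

The two bracketings:
[S [S [NP [Pron everyone]] [VP [V handed]]] [Conj and] [S [NP [NP [Det no] [N photograph]] [PP [P beside] [NP [NP [Det no] [N argument]] [PP [P beside] [NP [Pron they]]]]]] [VP [V praised]]]]
[S [S [NP [Pron everyone]] [VP [V handed]]] [Conj and] [S [NP [NP [NP [Det no] [N photograph]] [PP [P beside] [NP [Det no] [N argument]]]] [PP [P beside] [NP [Pron they]]]] [VP [V praised]]]]
The trees differ in how a recursive rule is bracketed over the same span.

2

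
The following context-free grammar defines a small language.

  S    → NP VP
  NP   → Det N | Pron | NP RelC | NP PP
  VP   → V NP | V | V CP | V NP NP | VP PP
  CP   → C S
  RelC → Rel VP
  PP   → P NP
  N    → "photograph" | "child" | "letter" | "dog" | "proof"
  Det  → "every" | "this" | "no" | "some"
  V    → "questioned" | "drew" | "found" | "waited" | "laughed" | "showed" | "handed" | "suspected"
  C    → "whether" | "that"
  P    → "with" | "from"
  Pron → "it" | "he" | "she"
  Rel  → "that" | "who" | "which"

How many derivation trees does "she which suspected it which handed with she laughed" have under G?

6

Two of the 6 distinct bracketings:
[S [NP [NP [Pron she]] [RelC [Rel which] [VP [V suspected] [NP [NP [Pron it]] [RelC [Rel which] [VP [VP [V handed]] [PP [P with] [NP [Pron she]]]]]]]]] [VP [V laughed]]]
[S [NP [NP [Pron she]] [RelC [Rel which] [VP [V suspected] [NP [NP [NP [Pron it]] [RelC [Rel which] [VP [V handed]]]] [PP [P with] [NP [Pron she]]]]]]] [VP [V laughed]]]
The difference turns on whether NP → NP PP is used at the relevant span, versus an alternative expansion of NP.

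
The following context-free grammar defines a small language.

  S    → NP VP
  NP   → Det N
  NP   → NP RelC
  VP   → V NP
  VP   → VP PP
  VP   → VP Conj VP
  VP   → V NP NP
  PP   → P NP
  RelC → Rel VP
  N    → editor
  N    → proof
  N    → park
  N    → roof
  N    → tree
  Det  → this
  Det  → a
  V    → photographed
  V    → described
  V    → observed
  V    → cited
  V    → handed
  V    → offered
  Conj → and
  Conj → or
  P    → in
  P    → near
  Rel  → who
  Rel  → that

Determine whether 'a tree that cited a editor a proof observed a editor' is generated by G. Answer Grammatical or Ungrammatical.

Grammatical

S
  NP
    NP
      Det: a
      N: tree
    RelC
      Rel: that
      VP
        V: cited
        NP
          Det: a
          N: editor
        NP
          Det: a
          N: proof
  VP
    V: observed
    NP
      Det: a
      N: editor
Every word is introduced by a lexical rule and the phrasal rules combine the resulting categories into a single S.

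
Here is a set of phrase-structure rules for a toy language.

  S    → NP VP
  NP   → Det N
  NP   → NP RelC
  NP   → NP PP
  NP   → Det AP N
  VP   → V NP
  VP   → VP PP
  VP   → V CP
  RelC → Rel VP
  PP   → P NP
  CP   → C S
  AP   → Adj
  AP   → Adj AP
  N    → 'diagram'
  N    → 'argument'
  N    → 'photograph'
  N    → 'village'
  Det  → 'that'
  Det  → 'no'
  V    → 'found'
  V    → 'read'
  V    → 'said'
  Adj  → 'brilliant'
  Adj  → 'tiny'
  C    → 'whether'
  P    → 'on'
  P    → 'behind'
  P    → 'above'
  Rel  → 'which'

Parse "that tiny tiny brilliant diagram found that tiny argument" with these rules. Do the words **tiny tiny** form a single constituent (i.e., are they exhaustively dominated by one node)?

[S [NP [Det that] [AP [Adj tiny] [AP [Adj tiny] [AP [Adj brilliant]]]] [N diagram]] [VP [V found] [NP [Det that] [AP [Adj tiny]] [N argument]]]]
The smallest constituent containing 'tiny tiny' is the AP spanning 'tiny tiny brilliant'; no single node in the tree dominates exactly the given words.

No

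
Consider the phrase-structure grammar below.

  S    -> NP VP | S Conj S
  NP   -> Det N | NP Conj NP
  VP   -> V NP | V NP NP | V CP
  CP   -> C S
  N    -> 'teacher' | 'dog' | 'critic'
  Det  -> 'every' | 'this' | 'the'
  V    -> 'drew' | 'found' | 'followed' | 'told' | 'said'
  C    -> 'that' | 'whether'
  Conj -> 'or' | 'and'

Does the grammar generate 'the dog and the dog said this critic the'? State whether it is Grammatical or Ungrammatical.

For S → NP VP, every NP-prefix leaves a non-VP remainder: after 'the dog' the remainder is not a VP; after 'the dog and the dog' the remainder is not a VP. The alternative S rule S → S Conj S likewise has no satisfying split.

Ungrammatical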